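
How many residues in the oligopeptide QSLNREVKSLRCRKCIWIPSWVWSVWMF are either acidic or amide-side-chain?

Acidic: D, E. Amide-side-chain: N, Q.
Acidic residues here: E6 (1).
Amide-side-chain residues here: Q1, N4 (2).
The two groups share no amino acid, so total = 1 + 2 = 3.

3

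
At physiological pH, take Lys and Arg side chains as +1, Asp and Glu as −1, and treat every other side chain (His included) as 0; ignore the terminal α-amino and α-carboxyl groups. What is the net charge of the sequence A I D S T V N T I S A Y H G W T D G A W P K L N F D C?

-2

Positive (K, R): K22 → +1.
Negative (D, E): D3, D17, D26 → −3.
Net charge = (+1) + (−3) = −2.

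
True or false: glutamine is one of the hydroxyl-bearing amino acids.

False

Serine (S), threonine (T), and tyrosine (Y) each carry a hydroxyl group on the side chain.
Glutamine is not in this group.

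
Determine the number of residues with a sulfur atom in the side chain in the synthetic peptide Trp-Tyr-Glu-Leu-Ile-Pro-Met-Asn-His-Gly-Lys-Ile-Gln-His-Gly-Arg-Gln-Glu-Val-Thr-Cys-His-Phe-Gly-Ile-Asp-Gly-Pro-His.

The sulfur-bearing residues are cysteine (–SH) and methionine (–S–CH₃).
Matching residues: Met7, Cys21.

2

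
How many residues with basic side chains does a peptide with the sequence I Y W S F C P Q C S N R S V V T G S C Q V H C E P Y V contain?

Lysine (K), arginine (R), and histidine (H) have basic, nitrogen-containing side chains.
Matching residues: R12, H22.

2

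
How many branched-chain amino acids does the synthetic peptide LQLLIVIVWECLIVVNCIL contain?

13

V, L, and I make up the branched-chain aliphatic group.
Matching residues: L1, L3, L4, I5, V6, I7, V8, L12, I13, V14, V15, I18, L19.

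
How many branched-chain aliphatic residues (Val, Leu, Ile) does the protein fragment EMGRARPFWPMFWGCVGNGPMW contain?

1

Matching residues: V16.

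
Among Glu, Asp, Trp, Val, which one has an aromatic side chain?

F, W, and Y each carry an aromatic ring on the side chain.
Of the listed options, only Trp belongs to this group.

Trp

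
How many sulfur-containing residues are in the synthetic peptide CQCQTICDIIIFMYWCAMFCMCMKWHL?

The sulfur-bearing residues are cysteine (–SH) and methionine (–S–CH₃).
Matching residues: C1, C3, C7, M13, C16, M18, C20, M21, C22, M23.

10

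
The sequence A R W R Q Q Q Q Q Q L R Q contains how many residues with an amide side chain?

7

Only N (asparagine) and Q (glutamine) carry a side-chain carboxamide.
Matching residues: Q5, Q6, Q7, Q8, Q9, Q10, Q13.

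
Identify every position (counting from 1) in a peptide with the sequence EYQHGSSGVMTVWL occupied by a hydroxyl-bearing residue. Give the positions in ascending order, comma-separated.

Matching residues: Y2, S6, S7, T11.

2, 6, 7, 11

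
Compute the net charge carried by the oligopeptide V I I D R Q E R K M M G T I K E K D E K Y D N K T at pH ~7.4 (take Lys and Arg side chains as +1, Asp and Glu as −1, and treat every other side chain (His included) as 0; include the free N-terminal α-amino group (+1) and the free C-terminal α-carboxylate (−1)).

Positive (K, R): R5, R8, K9, K15, K17, K20, K24 → +7.
Negative (D, E): D4, E7, E16, D18, E19, D22 → −6.
The N-terminus (+1) and C-terminus (−1) cancel.
Net charge = (+7) + (−6) = +1.

+1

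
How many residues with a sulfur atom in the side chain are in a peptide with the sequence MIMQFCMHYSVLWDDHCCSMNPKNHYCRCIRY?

The sulfur-bearing residues are cysteine (–SH) and methionine (–S–CH₃).
Matching residues: M1, M3, C6, M7, C17, C18, M20, C27, C29.

9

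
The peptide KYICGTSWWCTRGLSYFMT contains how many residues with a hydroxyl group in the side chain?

The –OH-bearing residues are Ser, Thr (aliphatic alcohols), and Tyr (phenol).
Matching residues: Y2, T6, S7, T11, S15, Y16, T19.

7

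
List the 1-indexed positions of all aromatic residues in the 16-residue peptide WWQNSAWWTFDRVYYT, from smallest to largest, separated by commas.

Phenylalanine (F), tryptophan (W), and tyrosine (Y) have aromatic ring side chains.
Matching residues: W1, W2, W7, W8, F10, Y14, Y15.

1, 2, 7, 8, 10, 14, 15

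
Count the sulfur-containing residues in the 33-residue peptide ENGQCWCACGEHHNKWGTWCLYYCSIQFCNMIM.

8

The sulfur-bearing residues are cysteine (–SH) and methionine (–S–CH₃).
Matching residues: C5, C7, C9, C20, C24, C29, M31, M33.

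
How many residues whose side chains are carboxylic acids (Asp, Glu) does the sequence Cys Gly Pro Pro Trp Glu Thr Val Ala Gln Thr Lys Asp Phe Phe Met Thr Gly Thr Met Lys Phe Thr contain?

2

Matching residues: Glu6, Asp13.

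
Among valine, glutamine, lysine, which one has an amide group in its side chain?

The amide-side-chain residues are Asn (N) and Gln (Q).
Of the listed options, only glutamine belongs to this group.

glutamine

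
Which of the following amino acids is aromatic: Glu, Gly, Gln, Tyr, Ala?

F, W, and Y each carry an aromatic ring on the side chain.
Of the listed options, only Tyr belongs to this group.

Tyr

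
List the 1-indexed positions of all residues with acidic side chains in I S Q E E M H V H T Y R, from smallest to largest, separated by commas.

4, 5

Aspartate (D) and glutamate (E) have carboxylic-acid side chains and are the acidic amino acids.
Matching residues: E4, E5.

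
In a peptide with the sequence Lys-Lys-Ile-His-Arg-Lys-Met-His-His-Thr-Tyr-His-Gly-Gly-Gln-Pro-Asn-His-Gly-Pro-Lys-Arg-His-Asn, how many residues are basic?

12

K, R, and H are the three residues with basic side chains (ε-amine, guanidinium, and imidazole respectively).
Matching residues: Lys1, Lys2, His4, Arg5, Lys6, His8, His9, His12, His18, Lys21, Arg22, His23.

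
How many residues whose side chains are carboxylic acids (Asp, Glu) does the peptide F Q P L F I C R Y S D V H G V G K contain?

Matching residues: D11.

1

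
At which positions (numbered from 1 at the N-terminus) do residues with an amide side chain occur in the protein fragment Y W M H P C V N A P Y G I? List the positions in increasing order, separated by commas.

8

The amide-side-chain residues are Asn (N) and Gln (Q).
Matching residues: N8.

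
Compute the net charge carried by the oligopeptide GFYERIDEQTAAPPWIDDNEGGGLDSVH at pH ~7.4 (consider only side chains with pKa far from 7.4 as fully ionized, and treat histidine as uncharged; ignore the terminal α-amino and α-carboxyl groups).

-6

At pH ~7.4 the Lys and Arg side chains are protonated (+1), the Asp and Glu side chains are deprotonated (−1), and with His taken as neutral all other side chains carry no charge.
Positive (K, R): R5 → +1.
Negative (D, E): E4, D7, E8, D17, D18, E20, D25 → −7.
Net charge = (+1) + (−7) = −6.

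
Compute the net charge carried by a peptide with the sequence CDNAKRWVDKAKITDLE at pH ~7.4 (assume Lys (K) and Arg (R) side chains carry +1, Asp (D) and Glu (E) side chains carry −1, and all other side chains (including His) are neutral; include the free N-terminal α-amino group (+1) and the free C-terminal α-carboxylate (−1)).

Positive (K, R): K5, R6, K10, K12 → +4.
Negative (D, E): D2, D9, D15, E17 → −4.
The N-terminus (+1) and C-terminus (−1) cancel.
Net charge = (+4) + (−4) = 0.

0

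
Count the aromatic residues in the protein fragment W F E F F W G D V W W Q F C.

8

Phenylalanine (F), tryptophan (W), and tyrosine (Y) have aromatic ring side chains.
Matching residues: W1, F2, F4, F5, W6, W10, W11, F13.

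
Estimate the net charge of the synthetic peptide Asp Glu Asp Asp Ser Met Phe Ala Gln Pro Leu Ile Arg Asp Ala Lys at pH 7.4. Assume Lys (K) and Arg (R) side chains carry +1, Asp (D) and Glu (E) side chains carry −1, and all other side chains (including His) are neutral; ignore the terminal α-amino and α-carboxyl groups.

Positive (K, R): Arg13, Lys16 → +2.
Negative (D, E): Asp1, Glu2, Asp3, Asp4, Asp14 → −5.
Net charge = (+2) + (−5) = −3.

-3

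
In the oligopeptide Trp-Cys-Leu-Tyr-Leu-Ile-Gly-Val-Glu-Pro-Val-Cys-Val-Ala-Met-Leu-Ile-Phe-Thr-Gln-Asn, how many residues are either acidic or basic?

1

Acidic: D, E. Basic: H, K, R.
Acidic residues here: Glu9 (1).
Basic residues here: none (0).
The two groups share no amino acid, so total = 1 + 0 = 1.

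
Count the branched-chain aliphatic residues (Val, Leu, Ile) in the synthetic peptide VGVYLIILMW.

6

Matching residues: V1, V3, L5, I6, I7, L8.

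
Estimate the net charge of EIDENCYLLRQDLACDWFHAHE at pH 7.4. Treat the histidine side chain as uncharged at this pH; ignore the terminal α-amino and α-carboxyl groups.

-5

Near pH 7.4, K and R contribute +1 each, D and E contribute −1 each, and every other side chain (His included, as stated) is uncharged.
Positive (K, R): R10 → +1.
Negative (D, E): E1, D3, E4, D12, D16, E22 → −6.
Net charge = (+1) + (−6) = −5.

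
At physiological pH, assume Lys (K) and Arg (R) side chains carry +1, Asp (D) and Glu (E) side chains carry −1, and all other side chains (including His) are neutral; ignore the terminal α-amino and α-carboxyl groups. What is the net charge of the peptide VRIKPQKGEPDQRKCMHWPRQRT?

+5

Positive (K, R): R2, K4, K7, R13, K14, R20, R22 → +7.
Negative (D, E): E9, D11 → −2.
Net charge = (+7) + (−2) = +5.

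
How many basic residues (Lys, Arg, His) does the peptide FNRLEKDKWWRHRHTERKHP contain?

Matching residues: R3, K6, K8, R11, H12, R13, H14, R17, K18, H19.

10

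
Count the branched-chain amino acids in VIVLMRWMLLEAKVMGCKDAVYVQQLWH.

10

V, L, and I make up the branched-chain aliphatic group.
Matching residues: V1, I2, V3, L4, L9, L10, V14, V21, V23, L26.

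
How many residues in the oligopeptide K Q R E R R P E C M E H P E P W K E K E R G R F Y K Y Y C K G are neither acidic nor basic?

Acidic: D, E. Basic: K, R, H. All other residues are neither.
Matching residues: Q2, P7, C9, M10, P13, P15, W16, G22, F24, Y25, Y27, Y28, C29, G31.

14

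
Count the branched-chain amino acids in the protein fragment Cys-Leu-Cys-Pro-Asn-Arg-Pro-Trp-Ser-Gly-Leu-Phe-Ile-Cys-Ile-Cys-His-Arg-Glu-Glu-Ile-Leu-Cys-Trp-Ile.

7

V, L, and I make up the branched-chain aliphatic group.
Matching residues: Leu2, Leu11, Ile13, Ile15, Ile21, Leu22, Ile25.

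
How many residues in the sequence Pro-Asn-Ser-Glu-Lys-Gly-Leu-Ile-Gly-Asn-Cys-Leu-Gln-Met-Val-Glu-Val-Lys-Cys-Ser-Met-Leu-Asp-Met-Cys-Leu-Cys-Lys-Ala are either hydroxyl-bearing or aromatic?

Hydroxyl-bearing: S, T, Y. Aromatic: F, W, Y.
Hydroxyl-bearing residues here: Ser3, Ser20 (2).
Aromatic residues here: none (0).
(Y belongs to both groups, but none appear in this sequence.) Total = 2 + 0 = 2.

2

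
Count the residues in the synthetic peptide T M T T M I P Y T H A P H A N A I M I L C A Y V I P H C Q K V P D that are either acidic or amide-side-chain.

Acidic: D, E. Amide-side-chain: N, Q.
Acidic residues here: D33 (1).
Amide-side-chain residues here: N15, Q29 (2).
The two groups share no amino acid, so total = 1 + 2 = 3.

3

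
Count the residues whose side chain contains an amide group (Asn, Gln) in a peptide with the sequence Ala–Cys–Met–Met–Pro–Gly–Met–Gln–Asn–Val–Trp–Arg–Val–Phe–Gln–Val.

3

Matching residues: Gln8, Asn9, Gln15.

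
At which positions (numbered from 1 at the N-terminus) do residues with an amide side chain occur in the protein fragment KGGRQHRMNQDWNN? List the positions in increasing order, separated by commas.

5, 9, 10, 13, 14

Only N (asparagine) and Q (glutamine) carry a side-chain carboxamide.
Matching residues: Q5, N9, Q10, N13, N14.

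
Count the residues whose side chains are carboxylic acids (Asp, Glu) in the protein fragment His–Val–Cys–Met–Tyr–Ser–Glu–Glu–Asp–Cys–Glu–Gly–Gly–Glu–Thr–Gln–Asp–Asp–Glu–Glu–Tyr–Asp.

10

Matching residues: Glu7, Glu8, Asp9, Glu11, Glu14, Asp17, Asp18, Glu19, Glu20, Asp22.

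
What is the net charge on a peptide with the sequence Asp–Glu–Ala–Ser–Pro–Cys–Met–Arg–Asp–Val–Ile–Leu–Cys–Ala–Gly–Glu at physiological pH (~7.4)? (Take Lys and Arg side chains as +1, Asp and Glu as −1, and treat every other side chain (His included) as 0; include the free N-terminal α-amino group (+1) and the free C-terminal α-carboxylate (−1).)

Positive (K, R): Arg8 → +1.
Negative (D, E): Asp1, Glu2, Asp9, Glu16 → −4.
The N-terminus (+1) and C-terminus (−1) cancel.
Net charge = (+1) + (−4) = −3.

-3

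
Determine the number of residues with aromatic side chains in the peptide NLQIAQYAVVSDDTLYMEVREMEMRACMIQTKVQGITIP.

2

The aromatic amino acids are Phe (F, benzyl), Trp (W, indole), and Tyr (Y, phenol).
Matching residues: Y7, Y16.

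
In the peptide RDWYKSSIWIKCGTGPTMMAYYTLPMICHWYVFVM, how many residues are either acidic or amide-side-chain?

1

Acidic: D, E. Amide-side-chain: N, Q.
Acidic residues here: D2 (1).
Amide-side-chain residues here: none (0).
The two groups share no amino acid, so total = 1 + 0 = 1.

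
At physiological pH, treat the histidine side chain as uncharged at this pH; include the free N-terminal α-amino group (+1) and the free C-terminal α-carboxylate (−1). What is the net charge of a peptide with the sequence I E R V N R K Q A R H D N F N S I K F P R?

+4

At pH ~7.4 the Lys and Arg side chains are protonated (+1), the Asp and Glu side chains are deprotonated (−1), and with His taken as neutral all other side chains carry no charge.
Positive (K, R): R3, R6, K7, R10, K18, R21 → +6.
Negative (D, E): E2, D12 → −2.
The N-terminus (+1) and C-terminus (−1) cancel.
Net charge = (+6) + (−2) = +4.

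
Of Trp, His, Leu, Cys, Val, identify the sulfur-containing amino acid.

Cys

Only Cys (C) and Met (M) have a sulfur atom in the side chain.
Of the listed options, only Cys belongs to this group.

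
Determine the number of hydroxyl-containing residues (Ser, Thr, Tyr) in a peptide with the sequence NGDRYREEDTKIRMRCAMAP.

Matching residues: Y5, T10.

2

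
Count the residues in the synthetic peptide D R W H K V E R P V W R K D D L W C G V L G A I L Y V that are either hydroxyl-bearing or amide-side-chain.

1

Hydroxyl-bearing: S, T, Y. Amide-side-chain: N, Q.
Hydroxyl-bearing residues here: Y26 (1).
Amide-side-chain residues here: none (0).
The two groups share no amino acid, so total = 1 + 0 = 1.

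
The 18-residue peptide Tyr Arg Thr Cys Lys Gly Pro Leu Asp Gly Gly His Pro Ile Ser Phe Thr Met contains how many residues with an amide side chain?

Asparagine (N) and glutamine (Q) have uncharged amide side chains.
None of the 18 residues belong to this group.

0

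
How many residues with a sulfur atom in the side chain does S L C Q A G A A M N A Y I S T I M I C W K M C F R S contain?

6

Only Cys (C) and Met (M) have a sulfur atom in the side chain.
Matching residues: C3, M9, M17, C19, M22, C23.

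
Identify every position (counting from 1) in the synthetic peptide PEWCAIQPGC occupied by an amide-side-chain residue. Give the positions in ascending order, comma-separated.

7

Matching residues: Q7.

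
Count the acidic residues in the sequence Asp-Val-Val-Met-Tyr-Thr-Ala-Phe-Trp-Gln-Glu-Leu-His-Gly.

2

Aspartate (D) and glutamate (E) have carboxylic-acid side chains and are the acidic amino acids.
Matching residues: Asp1, Glu11.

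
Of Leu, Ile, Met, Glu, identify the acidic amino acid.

Glu

Only D (aspartate) and E (glutamate) carry a side-chain carboxylic acid.
Of the listed options, only Glu belongs to this group.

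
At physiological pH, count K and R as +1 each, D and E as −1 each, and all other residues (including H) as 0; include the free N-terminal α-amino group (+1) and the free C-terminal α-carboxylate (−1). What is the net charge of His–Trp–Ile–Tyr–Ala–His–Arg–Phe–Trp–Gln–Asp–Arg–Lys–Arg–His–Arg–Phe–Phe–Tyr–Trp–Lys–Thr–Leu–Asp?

+4

Positive (K, R): Arg7, Arg12, Lys13, Arg14, Arg16, Lys21 → +6.
Negative (D, E): Asp11, Asp24 → −2.
The N-terminus (+1) and C-terminus (−1) cancel.
Net charge = (+6) + (−2) = +4.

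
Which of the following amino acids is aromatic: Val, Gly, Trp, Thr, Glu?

Phenylalanine (F), tryptophan (W), and tyrosine (Y) have aromatic ring side chains.
Of the listed options, only Trp belongs to this group.

Trp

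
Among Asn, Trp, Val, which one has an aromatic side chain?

Trp

Phenylalanine (F), tryptophan (W), and tyrosine (Y) have aromatic ring side chains.
Of the listed options, only Trp belongs to this group.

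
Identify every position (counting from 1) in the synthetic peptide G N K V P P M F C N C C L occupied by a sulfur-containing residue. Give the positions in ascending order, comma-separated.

Matching residues: M7, C9, C11, C12.

7, 9, 11, 12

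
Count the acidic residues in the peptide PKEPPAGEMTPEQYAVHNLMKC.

3

Only D (aspartate) and E (glutamate) carry a side-chain carboxylic acid.
Matching residues: E3, E8, E12.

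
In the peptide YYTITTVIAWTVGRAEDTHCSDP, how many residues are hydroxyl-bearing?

Serine (S), threonine (T), and tyrosine (Y) each carry a hydroxyl group on the side chain.
Matching residues: Y1, Y2, T3, T5, T6, T11, T18, S21.

8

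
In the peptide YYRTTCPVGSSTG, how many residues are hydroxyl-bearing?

S, T, and Y are the three residues with a side-chain hydroxyl.
Matching residues: Y1, Y2, T4, T5, S10, S11, T12.

7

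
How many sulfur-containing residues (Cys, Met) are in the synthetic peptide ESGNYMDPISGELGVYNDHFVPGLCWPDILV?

2

Matching residues: M6, C25.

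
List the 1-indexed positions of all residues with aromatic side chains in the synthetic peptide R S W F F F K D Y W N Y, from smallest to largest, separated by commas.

F, W, and Y each carry an aromatic ring on the side chain.
Matching residues: W3, F4, F5, F6, Y9, W10, Y12.

3, 4, 5, 6, 9, 10, 12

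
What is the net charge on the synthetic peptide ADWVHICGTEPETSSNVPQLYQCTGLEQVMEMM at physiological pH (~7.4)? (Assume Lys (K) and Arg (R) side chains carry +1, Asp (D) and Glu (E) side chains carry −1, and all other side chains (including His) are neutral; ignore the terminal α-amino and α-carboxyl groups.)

Positive (K, R): none → +0.
Negative (D, E): D2, E10, E12, E27, E31 → −5.
Net charge = (+0) + (−5) = −5.

-5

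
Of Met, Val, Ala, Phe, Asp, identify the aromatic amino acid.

Phe

F, W, and Y each carry an aromatic ring on the side chain.
Of the listed options, only Phe belongs to this group.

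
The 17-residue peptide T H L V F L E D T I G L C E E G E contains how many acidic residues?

The acidic residues are Asp (D) and Glu (E), whose side chains end in a carboxylate group.
Matching residues: E7, D8, E14, E15, E17.

5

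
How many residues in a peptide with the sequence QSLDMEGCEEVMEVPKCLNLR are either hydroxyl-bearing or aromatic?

Hydroxyl-bearing: S, T, Y. Aromatic: F, W, Y.
Hydroxyl-bearing residues here: S2 (1).
Aromatic residues here: none (0).
(Y belongs to both groups, but none appear in this sequence.) Total = 1 + 0 = 1.

1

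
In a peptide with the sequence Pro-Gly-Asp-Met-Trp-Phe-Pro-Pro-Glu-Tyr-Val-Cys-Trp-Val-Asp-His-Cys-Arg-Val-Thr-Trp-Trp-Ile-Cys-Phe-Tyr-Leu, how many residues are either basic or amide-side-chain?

2

Basic: H, K, R. Amide-side-chain: N, Q.
Basic residues here: His16, Arg18 (2).
Amide-side-chain residues here: none (0).
The two groups share no amino acid, so total = 2 + 0 = 2.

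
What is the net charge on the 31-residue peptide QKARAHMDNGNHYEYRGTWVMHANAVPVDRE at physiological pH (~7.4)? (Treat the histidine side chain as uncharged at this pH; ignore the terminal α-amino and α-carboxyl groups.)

At pH ~7.4 the Lys and Arg side chains are protonated (+1), the Asp and Glu side chains are deprotonated (−1), and with His taken as neutral all other side chains carry no charge.
Positive (K, R): K2, R4, R16, R30 → +4.
Negative (D, E): D8, E14, D29, E31 → −4.
Net charge = (+4) + (−4) = 0.

0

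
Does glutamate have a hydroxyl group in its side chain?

Serine (S), threonine (T), and tyrosine (Y) each carry a hydroxyl group on the side chain.
Glutamate is not in this group.

No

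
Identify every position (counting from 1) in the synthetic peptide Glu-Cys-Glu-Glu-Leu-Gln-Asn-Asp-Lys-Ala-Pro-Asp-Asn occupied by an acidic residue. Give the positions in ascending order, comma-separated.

1, 3, 4, 8, 12

Matching residues: Glu1, Glu3, Glu4, Asp8, Asp12.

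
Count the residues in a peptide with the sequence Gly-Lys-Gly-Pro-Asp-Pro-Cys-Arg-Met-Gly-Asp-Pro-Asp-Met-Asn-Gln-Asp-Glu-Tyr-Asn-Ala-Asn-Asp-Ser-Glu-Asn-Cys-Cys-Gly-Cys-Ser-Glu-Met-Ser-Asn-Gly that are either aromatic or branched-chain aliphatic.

1

Aromatic: F, W, Y. Branched-chain aliphatic: I, L, V.
Aromatic residues here: Tyr19 (1).
Branched-chain aliphatic residues here: none (0).
The two groups share no amino acid, so total = 1 + 0 = 1.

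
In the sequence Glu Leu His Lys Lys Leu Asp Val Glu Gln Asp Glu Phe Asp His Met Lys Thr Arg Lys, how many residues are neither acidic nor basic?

Acidic: D, E. Basic: K, R, H. All other residues are neither.
Matching residues: Leu2, Leu6, Val8, Gln10, Phe13, Met16, Thr18.

7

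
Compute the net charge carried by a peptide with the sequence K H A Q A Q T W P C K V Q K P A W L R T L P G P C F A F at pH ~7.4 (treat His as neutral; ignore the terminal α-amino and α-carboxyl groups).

+4

The side chains ionized at physiological pH are Lys/Arg (+1) and Asp/Glu (−1); with His treated as neutral, nothing else contributes.
Positive (K, R): K1, K11, K14, R19 → +4.
Negative (D, E): none → −0.
Net charge = (+4) + (−0) = +4.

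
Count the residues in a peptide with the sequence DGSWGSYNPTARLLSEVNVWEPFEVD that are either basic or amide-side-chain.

Basic: H, K, R. Amide-side-chain: N, Q.
Basic residues here: R12 (1).
Amide-side-chain residues here: N8, N18 (2).
The two groups share no amino acid, so total = 1 + 2 = 3.

3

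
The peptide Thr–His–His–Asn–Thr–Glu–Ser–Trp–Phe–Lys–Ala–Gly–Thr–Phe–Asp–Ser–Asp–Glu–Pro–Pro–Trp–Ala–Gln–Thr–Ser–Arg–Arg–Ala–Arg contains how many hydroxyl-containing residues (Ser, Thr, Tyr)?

Matching residues: Thr1, Thr5, Ser7, Thr13, Ser16, Thr24, Ser25.

7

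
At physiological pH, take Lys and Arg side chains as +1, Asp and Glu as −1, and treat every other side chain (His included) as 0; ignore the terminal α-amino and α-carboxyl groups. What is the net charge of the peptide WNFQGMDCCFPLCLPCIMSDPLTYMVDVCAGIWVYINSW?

-3

Positive (K, R): none → +0.
Negative (D, E): D7, D20, D27 → −3.
Net charge = (+0) + (−3) = −3.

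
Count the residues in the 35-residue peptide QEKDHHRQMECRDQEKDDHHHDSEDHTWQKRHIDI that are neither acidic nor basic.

11

Acidic: D, E. Basic: K, R, H. All other residues are neither.
Matching residues: Q1, Q8, M9, C11, Q14, S23, T27, W28, Q29, I33, I35.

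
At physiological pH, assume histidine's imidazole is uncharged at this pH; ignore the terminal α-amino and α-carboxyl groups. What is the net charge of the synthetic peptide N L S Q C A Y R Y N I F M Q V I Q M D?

Near pH 7.4, K and R contribute +1 each, D and E contribute −1 each, and every other side chain (His included, as stated) is uncharged.
Positive (K, R): R8 → +1.
Negative (D, E): D19 → −1.
Net charge = (+1) + (−1) = 0.

0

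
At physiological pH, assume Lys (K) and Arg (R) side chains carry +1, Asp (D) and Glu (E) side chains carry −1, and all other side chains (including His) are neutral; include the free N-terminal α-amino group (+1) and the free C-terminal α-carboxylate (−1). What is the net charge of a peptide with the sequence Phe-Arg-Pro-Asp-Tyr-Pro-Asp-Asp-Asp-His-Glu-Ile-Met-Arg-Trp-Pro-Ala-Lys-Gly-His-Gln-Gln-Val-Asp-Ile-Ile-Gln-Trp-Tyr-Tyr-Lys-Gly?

Positive (K, R): Arg2, Arg14, Lys18, Lys31 → +4.
Negative (D, E): Asp4, Asp7, Asp8, Asp9, Glu11, Asp24 → −6.
The N-terminus (+1) and C-terminus (−1) cancel.
Net charge = (+4) + (−6) = −2.

-2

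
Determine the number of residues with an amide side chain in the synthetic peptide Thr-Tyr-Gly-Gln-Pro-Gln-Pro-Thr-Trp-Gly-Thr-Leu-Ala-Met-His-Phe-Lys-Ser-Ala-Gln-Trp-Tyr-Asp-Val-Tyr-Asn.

4

The amide-side-chain residues are Asn (N) and Gln (Q).
Matching residues: Gln4, Gln6, Gln20, Asn26.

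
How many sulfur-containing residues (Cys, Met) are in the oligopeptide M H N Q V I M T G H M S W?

Matching residues: M1, M7, M11.

3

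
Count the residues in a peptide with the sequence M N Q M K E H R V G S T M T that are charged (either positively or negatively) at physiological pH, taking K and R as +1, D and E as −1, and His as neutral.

3

Charged side chains at pH ~7.4: K, R (positive); D, E (negative).
Matching residues: K5, E6, R8.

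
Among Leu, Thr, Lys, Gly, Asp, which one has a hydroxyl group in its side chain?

S, T, and Y are the three residues with a side-chain hydroxyl.
Of the listed options, only Thr belongs to this group.

Thr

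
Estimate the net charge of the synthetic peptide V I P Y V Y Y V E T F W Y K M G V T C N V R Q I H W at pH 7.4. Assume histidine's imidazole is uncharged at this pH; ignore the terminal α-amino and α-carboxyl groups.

+1

At pH ~7.4 the Lys and Arg side chains are protonated (+1), the Asp and Glu side chains are deprotonated (−1), and with His taken as neutral all other side chains carry no charge.
Positive (K, R): K14, R22 → +2.
Negative (D, E): E9 → −1.
Net charge = (+2) + (−1) = +1.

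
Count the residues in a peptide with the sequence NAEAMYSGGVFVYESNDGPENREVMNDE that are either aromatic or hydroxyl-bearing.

Aromatic: F, W, Y. Hydroxyl-bearing: S, T, Y.
Aromatic residues here: Y6, F11, Y13 (3).
Hydroxyl-bearing residues here: Y6, S7, Y13, S15 (4).
Y is in both groups, so the 2 Y residues must not be double-counted.
Total = 3 + 4 − 2 = 5.

5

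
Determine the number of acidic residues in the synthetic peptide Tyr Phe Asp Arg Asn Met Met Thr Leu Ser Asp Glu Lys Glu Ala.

4

The acidic residues are Asp (D) and Glu (E), whose side chains end in a carboxylate group.
Matching residues: Asp3, Asp11, Glu12, Glu14.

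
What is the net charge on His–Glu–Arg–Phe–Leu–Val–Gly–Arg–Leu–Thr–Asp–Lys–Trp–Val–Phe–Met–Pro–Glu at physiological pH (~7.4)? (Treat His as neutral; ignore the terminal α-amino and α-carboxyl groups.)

0

Near pH 7.4, K and R contribute +1 each, D and E contribute −1 each, and every other side chain (His included, as stated) is uncharged.
Positive (K, R): Arg3, Arg8, Lys12 → +3.
Negative (D, E): Glu2, Asp11, Glu18 → −3.
Net charge = (+3) + (−3) = 0.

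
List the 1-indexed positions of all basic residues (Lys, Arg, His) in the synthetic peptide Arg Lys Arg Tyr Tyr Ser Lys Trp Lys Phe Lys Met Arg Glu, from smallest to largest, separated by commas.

1, 2, 3, 7, 9, 11, 13

Matching residues: Arg1, Lys2, Arg3, Lys7, Lys9, Lys11, Arg13.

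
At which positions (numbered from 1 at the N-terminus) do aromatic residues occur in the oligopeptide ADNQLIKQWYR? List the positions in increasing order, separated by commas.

9, 10

Phenylalanine (F), tryptophan (W), and tyrosine (Y) have aromatic ring side chains.
Matching residues: W9, Y10.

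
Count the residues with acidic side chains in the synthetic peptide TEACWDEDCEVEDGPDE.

Only D (aspartate) and E (glutamate) carry a side-chain carboxylic acid.
Matching residues: E2, D6, E7, D8, E10, E12, D13, D16, E17.

9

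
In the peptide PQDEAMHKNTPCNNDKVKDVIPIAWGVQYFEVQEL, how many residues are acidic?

6

Only D (aspartate) and E (glutamate) carry a side-chain carboxylic acid.
Matching residues: D3, E4, D15, D19, E31, E34.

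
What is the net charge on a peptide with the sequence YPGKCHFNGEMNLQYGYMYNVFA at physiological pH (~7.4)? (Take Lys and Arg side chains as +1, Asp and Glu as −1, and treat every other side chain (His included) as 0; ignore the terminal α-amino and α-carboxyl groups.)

Positive (K, R): K4 → +1.
Negative (D, E): E10 → −1.
Net charge = (+1) + (−1) = 0.

0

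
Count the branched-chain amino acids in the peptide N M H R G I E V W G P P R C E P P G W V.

3

Valine (V), leucine (L), and isoleucine (I) are the branched-chain amino acids.
Matching residues: I6, V8, V20.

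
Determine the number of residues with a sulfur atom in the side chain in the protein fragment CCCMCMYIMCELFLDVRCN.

The sulfur-bearing residues are cysteine (–SH) and methionine (–S–CH₃).
Matching residues: C1, C2, C3, M4, C5, M6, M9, C10, C18.

9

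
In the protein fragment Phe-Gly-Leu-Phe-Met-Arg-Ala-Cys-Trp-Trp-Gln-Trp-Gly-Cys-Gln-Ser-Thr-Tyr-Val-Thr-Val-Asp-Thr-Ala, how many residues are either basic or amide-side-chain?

3

Basic: H, K, R. Amide-side-chain: N, Q.
Basic residues here: Arg6 (1).
Amide-side-chain residues here: Gln11, Gln15 (2).
The two groups share no amino acid, so total = 1 + 2 = 3.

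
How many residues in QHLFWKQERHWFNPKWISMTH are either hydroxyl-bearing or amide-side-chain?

5

Hydroxyl-bearing: S, T, Y. Amide-side-chain: N, Q.
Hydroxyl-bearing residues here: S18, T20 (2).
Amide-side-chain residues here: Q1, Q7, N13 (3).
The two groups share no amino acid, so total = 2 + 3 = 5.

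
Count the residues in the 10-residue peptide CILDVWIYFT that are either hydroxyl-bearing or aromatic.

4

Hydroxyl-bearing: S, T, Y. Aromatic: F, W, Y.
Hydroxyl-bearing residues here: Y8, T10 (2).
Aromatic residues here: W6, Y8, F9 (3).
Y is in both groups, so the 1 Y residue must not be double-counted.
Total = 2 + 3 − 1 = 4.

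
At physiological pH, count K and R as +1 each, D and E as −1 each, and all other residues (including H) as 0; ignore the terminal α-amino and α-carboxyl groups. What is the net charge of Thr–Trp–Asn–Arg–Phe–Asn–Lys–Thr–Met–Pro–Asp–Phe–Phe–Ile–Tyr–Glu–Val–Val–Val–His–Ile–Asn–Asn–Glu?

-1

Positive (K, R): Arg4, Lys7 → +2.
Negative (D, E): Asp11, Glu16, Glu24 → −3.
Net charge = (+2) + (−3) = −1.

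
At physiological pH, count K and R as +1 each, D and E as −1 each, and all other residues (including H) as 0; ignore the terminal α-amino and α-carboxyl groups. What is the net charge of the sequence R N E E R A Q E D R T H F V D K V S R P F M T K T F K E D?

0

Positive (K, R): R1, R5, R10, K16, R19, K24, K27 → +7.
Negative (D, E): E3, E4, E8, D9, D15, E28, D29 → −7.
Net charge = (+7) + (−7) = 0.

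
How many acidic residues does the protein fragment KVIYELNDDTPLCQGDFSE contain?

5

Aspartate (D) and glutamate (E) have carboxylic-acid side chains and are the acidic amino acids.
Matching residues: E5, D8, D9, D16, E19.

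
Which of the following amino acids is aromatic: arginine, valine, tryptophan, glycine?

tryptophan

Phenylalanine (F), tryptophan (W), and tyrosine (Y) have aromatic ring side chains.
Of the listed options, only tryptophan belongs to this group.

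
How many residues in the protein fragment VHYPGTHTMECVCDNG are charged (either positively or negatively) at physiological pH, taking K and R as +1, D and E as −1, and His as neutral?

2

Charged side chains at pH ~7.4: K, R (positive); D, E (negative).
Matching residues: E10, D14.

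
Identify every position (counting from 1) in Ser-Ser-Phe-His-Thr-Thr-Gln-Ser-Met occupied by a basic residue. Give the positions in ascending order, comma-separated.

The basic amino acids are Lys (K), Arg (R), and His (H).
Matching residues: His4.

4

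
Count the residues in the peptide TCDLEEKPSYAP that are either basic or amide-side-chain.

Basic: H, K, R. Amide-side-chain: N, Q.
Basic residues here: K7 (1).
Amide-side-chain residues here: none (0).
The two groups share no amino acid, so total = 1 + 0 = 1.

1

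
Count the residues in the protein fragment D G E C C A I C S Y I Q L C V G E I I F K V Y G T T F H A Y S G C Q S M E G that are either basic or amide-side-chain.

4

Basic: H, K, R. Amide-side-chain: N, Q.
Basic residues here: K21, H28 (2).
Amide-side-chain residues here: Q12, Q34 (2).
The two groups share no amino acid, so total = 2 + 2 = 4.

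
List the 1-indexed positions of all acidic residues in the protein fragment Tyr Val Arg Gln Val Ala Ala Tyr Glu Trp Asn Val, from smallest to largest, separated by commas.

The acidic residues are Asp (D) and Glu (E), whose side chains end in a carboxylate group.
Matching residues: Glu9.

9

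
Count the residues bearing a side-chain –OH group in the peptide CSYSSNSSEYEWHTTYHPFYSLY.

13

Serine (S), threonine (T), and tyrosine (Y) each carry a hydroxyl group on the side chain.
Matching residues: S2, Y3, S4, S5, S7, S8, Y10, T14, T15, Y16, Y20, S21, Y23.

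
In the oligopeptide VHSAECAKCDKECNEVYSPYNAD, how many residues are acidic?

Aspartate (D) and glutamate (E) have carboxylic-acid side chains and are the acidic amino acids.
Matching residues: E5, D10, E12, E15, D23.

5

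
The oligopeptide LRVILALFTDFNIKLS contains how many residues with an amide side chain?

1

Only N (asparagine) and Q (glutamine) carry a side-chain carboxamide.
Matching residues: N12.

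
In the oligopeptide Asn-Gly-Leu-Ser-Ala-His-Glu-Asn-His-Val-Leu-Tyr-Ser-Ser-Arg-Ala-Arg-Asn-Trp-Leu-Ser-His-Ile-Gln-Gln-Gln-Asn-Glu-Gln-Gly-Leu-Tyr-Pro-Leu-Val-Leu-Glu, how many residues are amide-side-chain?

The amide-side-chain residues are Asn (N) and Gln (Q).
Matching residues: Asn1, Asn8, Asn18, Gln24, Gln25, Gln26, Asn27, Gln29.

8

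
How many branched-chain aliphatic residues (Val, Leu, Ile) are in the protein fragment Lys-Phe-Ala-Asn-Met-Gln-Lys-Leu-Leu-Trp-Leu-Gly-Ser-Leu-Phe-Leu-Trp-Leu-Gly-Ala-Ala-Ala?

Matching residues: Leu8, Leu9, Leu11, Leu14, Leu16, Leu18.

6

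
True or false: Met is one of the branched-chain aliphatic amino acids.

False

V, L, and I make up the branched-chain aliphatic group.
Methionine is not in this group.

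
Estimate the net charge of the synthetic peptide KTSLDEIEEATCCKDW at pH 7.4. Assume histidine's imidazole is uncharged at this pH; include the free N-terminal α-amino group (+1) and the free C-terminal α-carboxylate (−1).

The side chains ionized at physiological pH are Lys/Arg (+1) and Asp/Glu (−1); with His treated as neutral, nothing else contributes.
Positive (K, R): K1, K14 → +2.
Negative (D, E): D5, E6, E8, E9, D15 → −5.
The N-terminus (+1) and C-terminus (−1) cancel.
Net charge = (+2) + (−5) = −3.

-3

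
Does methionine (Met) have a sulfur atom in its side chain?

Yes

The sulfur-bearing residues are cysteine (–SH) and methionine (–S–CH₃).
Methionine is in this group.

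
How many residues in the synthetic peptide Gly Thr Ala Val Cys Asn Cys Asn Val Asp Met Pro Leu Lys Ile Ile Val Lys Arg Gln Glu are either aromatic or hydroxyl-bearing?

1

Aromatic: F, W, Y. Hydroxyl-bearing: S, T, Y.
Aromatic residues here: none (0).
Hydroxyl-bearing residues here: Thr2 (1).
(Y belongs to both groups, but none appear in this sequence.) Total = 0 + 1 = 1.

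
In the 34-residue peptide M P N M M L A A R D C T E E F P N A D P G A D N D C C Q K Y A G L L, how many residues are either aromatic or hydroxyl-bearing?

3

Aromatic: F, W, Y. Hydroxyl-bearing: S, T, Y.
Aromatic residues here: F15, Y30 (2).
Hydroxyl-bearing residues here: T12, Y30 (2).
Y is in both groups, so the 1 Y residue must not be double-counted.
Total = 2 + 2 − 1 = 3.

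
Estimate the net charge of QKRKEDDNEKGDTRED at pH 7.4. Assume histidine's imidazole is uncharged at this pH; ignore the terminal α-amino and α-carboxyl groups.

-2

At pH ~7.4 the Lys and Arg side chains are protonated (+1), the Asp and Glu side chains are deprotonated (−1), and with His taken as neutral all other side chains carry no charge.
Positive (K, R): K2, R3, K4, K10, R14 → +5.
Negative (D, E): E5, D6, D7, E9, D12, E15, D16 → −7.
Net charge = (+5) + (−7) = −2.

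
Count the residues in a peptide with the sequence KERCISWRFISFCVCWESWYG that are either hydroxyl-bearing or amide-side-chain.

4

Hydroxyl-bearing: S, T, Y. Amide-side-chain: N, Q.
Hydroxyl-bearing residues here: S6, S11, S18, Y20 (4).
Amide-side-chain residues here: none (0).
The two groups share no amino acid, so total = 4 + 0 = 4.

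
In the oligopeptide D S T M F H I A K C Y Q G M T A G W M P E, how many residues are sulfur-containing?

Cysteine (C, thiol) and methionine (M, thioether) are the two sulfur-containing amino acids.
Matching residues: M4, C10, M14, M19.

4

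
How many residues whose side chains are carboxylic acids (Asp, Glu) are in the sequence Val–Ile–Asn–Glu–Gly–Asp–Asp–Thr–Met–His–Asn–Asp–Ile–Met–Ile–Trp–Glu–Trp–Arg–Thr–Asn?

5

Matching residues: Glu4, Asp6, Asp7, Asp12, Glu17.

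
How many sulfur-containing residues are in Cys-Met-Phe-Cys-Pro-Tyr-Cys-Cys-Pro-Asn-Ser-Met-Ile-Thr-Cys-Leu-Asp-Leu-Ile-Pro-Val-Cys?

Only Cys (C) and Met (M) have a sulfur atom in the side chain.
Matching residues: Cys1, Met2, Cys4, Cys7, Cys8, Met12, Cys15, Cys22.

8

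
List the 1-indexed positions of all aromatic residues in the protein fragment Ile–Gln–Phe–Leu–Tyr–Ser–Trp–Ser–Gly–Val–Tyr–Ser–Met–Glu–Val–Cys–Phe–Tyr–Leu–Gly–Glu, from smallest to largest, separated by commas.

Phenylalanine (F), tryptophan (W), and tyrosine (Y) have aromatic ring side chains.
Matching residues: Phe3, Tyr5, Trp7, Tyr11, Phe17, Tyr18.

3, 5, 7, 11, 17, 18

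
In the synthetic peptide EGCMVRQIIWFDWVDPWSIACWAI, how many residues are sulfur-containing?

3

Cysteine (C, thiol) and methionine (M, thioether) are the two sulfur-containing amino acids.
Matching residues: C3, M4, C21.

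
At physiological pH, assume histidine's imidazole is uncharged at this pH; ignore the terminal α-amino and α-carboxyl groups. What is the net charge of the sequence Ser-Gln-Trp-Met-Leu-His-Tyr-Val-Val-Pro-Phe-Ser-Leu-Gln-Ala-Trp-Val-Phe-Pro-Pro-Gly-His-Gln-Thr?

0

At pH ~7.4 the Lys and Arg side chains are protonated (+1), the Asp and Glu side chains are deprotonated (−1), and with His taken as neutral all other side chains carry no charge.
Positive (K, R): none → +0.
Negative (D, E): none → −0.
Net charge = (+0) + (−0) = 0.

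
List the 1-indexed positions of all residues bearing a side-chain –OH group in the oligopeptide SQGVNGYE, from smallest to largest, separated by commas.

S, T, and Y are the three residues with a side-chain hydroxyl.
Matching residues: S1, Y7.

1, 7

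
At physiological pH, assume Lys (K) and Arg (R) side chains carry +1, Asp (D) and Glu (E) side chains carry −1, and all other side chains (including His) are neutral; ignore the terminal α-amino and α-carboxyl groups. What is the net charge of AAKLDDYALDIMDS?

Positive (K, R): K3 → +1.
Negative (D, E): D5, D6, D10, D13 → −4.
Net charge = (+1) + (−4) = −3.

-3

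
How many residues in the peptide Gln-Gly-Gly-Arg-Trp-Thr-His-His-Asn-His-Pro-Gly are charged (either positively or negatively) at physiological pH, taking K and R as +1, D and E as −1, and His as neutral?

1

Charged side chains at pH ~7.4: K, R (positive); D, E (negative).
Matching residues: Arg4.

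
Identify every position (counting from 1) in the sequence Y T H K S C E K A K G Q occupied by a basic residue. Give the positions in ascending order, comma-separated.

3, 4, 8, 10

Lysine (K), arginine (R), and histidine (H) have basic, nitrogen-containing side chains.
Matching residues: H3, K4, K8, K10.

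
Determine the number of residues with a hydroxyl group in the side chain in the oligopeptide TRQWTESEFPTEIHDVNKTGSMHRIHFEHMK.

6

The –OH-bearing residues are Ser, Thr (aliphatic alcohols), and Tyr (phenol).
Matching residues: T1, T5, S7, T11, T19, S21.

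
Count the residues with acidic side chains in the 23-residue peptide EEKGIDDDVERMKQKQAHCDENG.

8

The acidic residues are Asp (D) and Glu (E), whose side chains end in a carboxylate group.
Matching residues: E1, E2, D6, D7, D8, E10, D20, E21.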